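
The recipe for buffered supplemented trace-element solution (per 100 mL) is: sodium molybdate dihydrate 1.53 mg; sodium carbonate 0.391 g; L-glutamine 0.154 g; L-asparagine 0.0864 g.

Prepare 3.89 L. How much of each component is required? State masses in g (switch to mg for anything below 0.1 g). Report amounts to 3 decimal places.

sodium molybdate dihydrate 59.517 mg; sodium carbonate 15.210 g; L-glutamine 5.991 g; L-asparagine 3.361 g

Ratio of target to recipe volume: 3890 / 100 = 38.9.
sodium molybdate dihydrate: 1.53 mg × (3890 mL / 100 mL) = 59.517 mg
sodium carbonate: 0.391 g × (3890 mL / 100 mL) = 15.210 g
L-glutamine: 0.154 g × (3890 mL / 100 mL) = 5.991 g
L-asparagine: 0.0864 g × (3890 mL / 100 mL) = 3.361 g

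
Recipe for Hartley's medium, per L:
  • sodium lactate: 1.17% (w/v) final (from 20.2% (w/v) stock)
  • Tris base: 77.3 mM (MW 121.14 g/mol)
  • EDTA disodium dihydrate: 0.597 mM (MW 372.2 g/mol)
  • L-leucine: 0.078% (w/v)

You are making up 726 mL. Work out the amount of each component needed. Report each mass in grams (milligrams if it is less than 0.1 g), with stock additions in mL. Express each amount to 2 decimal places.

Target volume = 726 mL = 0.726 L.
sodium lactate: C1V1 = C2V2 → 1.17% ÷ 20.2% × 726 mL = 42.05 mL
Tris base: 77.3 mmol/L × 121.14 g/mol × 0.726 L ÷ 1000 = 6.80 g
EDTA disodium dihydrate: 0.597 mmol/L × 372.2 g/mol × 0.726 L ÷ 1000 = 0.16 g
L-leucine: 0.078 g per 100 mL × 726 mL ÷ 100 = 0.57 g

sodium lactate 42.05 mL; Tris base 6.80 g; EDTA disodium dihydrate 0.16 g; L-leucine 0.57 g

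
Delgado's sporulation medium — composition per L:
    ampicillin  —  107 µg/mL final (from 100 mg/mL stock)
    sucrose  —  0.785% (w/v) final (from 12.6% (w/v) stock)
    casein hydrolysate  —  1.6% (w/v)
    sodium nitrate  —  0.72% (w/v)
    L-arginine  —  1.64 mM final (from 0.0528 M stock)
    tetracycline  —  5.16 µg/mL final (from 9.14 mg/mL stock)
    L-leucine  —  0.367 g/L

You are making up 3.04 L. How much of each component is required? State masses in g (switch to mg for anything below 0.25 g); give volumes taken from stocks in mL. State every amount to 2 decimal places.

Working volume: 3.04 L.
ampicillin: C1V1 = C2V2 → 107 µg/mL × 3040 mL ÷ 100000 µg/mL = 3.25 mL
sucrose: V = C2·V2/C1 = 0.785% ÷ 12.6% × 3040 mL = 189.40 mL
casein hydrolysate: 1.6 g per 100 mL × 3040 mL ÷ 100 = 48.64 g
sodium nitrate: 0.72% w/v = 7.2 g/L → 7.2 × 3.04 L = 21.89 g
L-arginine: dilute stock: 1.64 mM × 3040 mL ÷ 52.8 mM = 94.42 mL
tetracycline: dilute stock: 5.16 µg/mL × 3040 mL ÷ 9140 µg/mL = 1.72 mL
L-leucine: 0.367 g/L × 3.04 L = 1.12 g

ampicillin 3.25 mL; sucrose 189.40 mL; casein hydrolysate 48.64 g; sodium nitrate 21.89 g; L-arginine 94.42 mL; tetracycline 1.72 mL; L-leucine 1.12 g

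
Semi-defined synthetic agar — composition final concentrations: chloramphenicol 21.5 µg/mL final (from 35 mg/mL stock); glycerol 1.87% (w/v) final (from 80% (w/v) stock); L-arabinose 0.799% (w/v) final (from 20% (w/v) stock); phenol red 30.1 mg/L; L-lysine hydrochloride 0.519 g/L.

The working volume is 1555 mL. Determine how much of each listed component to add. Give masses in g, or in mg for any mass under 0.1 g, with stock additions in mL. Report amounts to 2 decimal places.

chloramphenicol 0.96 mL; glycerol 36.35 mL; L-arabinose 62.12 mL; phenol red 46.81 mg; L-lysine hydrochloride 0.81 g

Target volume = 1555 mL = 1.555 L.
chloramphenicol: dilute stock: 21.5 µg/mL × 1555 mL ÷ 35000 µg/mL = 0.96 mL
glycerol: V = C2·V2/C1 = 1.87% ÷ 80% × 1555 mL = 36.35 mL
L-arabinose: dilute stock: 0.799% ÷ 20% × 1555 mL = 62.12 mL
phenol red: 30.1 mg/L × 1.555 L = 46.81 mg
L-lysine hydrochloride: 0.519 g/L × 1.555 L = 0.81 g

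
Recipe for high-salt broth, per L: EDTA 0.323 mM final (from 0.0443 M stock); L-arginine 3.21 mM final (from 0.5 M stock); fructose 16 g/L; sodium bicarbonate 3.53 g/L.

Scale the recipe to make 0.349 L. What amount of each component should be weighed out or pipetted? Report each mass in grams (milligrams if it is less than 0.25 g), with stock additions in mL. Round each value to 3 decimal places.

Scale factor relative to 1 L: 0.349.
EDTA: C1V1 = C2V2 → 0.323 mM × 349 mL ÷ 44.3 mM = 2.545 mL
L-arginine: C1V1 = C2V2 → 3.21 mM × 349 mL ÷ 500 mM = 2.241 mL
fructose: 16 g/L × 0.349 L = 5.584 g
sodium bicarbonate: 3.53 g/L × 0.349 L = 1.232 g

EDTA 2.545 mL; L-arginine 2.241 mL; fructose 5.584 g; sodium bicarbonate 1.232 g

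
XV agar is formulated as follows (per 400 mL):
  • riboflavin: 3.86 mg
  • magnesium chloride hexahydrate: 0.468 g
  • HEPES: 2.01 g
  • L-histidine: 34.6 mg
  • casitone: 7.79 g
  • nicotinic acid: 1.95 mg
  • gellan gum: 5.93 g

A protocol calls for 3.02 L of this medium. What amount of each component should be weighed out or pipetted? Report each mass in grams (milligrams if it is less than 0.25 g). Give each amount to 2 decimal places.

riboflavin 29.14 mg; magnesium chloride hexahydrate 3.53 g; HEPES 15.18 g; L-histidine 0.26 g; casitone 58.81 g; nicotinic acid 14.72 mg; gellan gum 44.77 g

Ratio of target to recipe volume: 3020 / 400 = 7.55.
riboflavin: 3.86 mg × (3020 mL / 400 mL) = 29.14 mg
magnesium chloride hexahydrate: 0.468 g × (3020 mL / 400 mL) = 3.53 g
HEPES: 2.01 g × (3020 mL / 400 mL) = 15.18 g
L-histidine: 34.6 mg × (3020 mL / 400 mL) = 261.23 mg = 0.26 g
casitone: 7.79 g × (3020 mL / 400 mL) = 58.81 g
nicotinic acid: 1.95 mg × (3020 mL / 400 mL) = 14.72 mg
gellan gum: 5.93 g × (3020 mL / 400 mL) = 44.77 g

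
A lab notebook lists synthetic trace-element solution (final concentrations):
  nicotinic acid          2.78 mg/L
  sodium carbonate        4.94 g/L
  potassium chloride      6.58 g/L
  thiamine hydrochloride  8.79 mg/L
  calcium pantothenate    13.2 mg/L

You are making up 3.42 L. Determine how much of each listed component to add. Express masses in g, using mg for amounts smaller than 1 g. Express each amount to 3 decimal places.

nicotinic acid 9.508 mg; sodium carbonate 16.895 g; potassium chloride 22.504 g; thiamine hydrochloride 30.062 mg; calcium pantothenate 45.144 mg

Scale factor relative to 1 L: 3.42.
nicotinic acid: 2.78 mg/L × 3.42 L = 9.508 mg
sodium carbonate: 4.94 g/L × 3.42 L = 16.895 g
potassium chloride: 6.58 g/L × 3.42 L = 22.504 g
thiamine hydrochloride: 8.79 mg/L × 3.42 L = 30.062 mg
calcium pantothenate: 13.2 mg/L × 3.42 L = 45.144 mg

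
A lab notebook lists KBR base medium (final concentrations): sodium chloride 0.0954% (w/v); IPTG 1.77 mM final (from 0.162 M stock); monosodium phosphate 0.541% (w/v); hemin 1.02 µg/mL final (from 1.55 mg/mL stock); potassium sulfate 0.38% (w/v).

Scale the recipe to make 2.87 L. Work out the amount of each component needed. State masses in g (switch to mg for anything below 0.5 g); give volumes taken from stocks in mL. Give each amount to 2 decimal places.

Working volume: 2.87 L.
sodium chloride: 0.0954% w/v = 0.954 g/L → 0.954 × 2.87 L = 2.74 g
IPTG: C1V1 = C2V2 → 1.77 mM × 2870 mL ÷ 162 mM = 31.36 mL
monosodium phosphate: 0.541 g per 100 mL × 2870 mL ÷ 100 = 15.53 g
hemin: V = C2·V2/C1 = 1.02 µg/mL × 2870 mL ÷ 1550 µg/mL = 1.89 mL
potassium sulfate: 0.38 g per 100 mL × 2870 mL ÷ 100 = 10.91 g

sodium chloride 2.74 g; IPTG 31.36 mL; monosodium phosphate 15.53 g; hemin 1.89 mL; potassium sulfate 10.91 g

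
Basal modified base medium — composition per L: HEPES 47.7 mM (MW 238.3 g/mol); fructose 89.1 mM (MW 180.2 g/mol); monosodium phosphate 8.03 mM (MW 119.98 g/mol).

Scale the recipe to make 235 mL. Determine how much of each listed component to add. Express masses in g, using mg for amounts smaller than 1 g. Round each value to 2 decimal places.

Working volume: 235 mL = 0.235 L.
HEPES: 47.7 mmol/L × 238.3 g/mol × 0.235 L ÷ 1000 = 2.67 g
fructose: 89.1 mmol/L × 180.2 g/mol × 0.235 L ÷ 1000 = 3.77 g
monosodium phosphate: 8.03 mmol/L × 119.98 mg/mmol × 0.235 L = 226.41 mg

HEPES 2.67 g; fructose 3.77 g; monosodium phosphate 226.41 mg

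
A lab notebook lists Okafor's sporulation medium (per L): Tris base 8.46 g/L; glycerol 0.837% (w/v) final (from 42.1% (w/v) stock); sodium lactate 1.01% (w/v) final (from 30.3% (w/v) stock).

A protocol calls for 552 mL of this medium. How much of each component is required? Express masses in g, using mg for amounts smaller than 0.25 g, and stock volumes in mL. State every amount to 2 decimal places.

Target volume = 552 mL = 0.552 L.
Tris base: 8.46 g/L × 0.552 L = 4.67 g
glycerol: V = C2·V2/C1 = 0.837% ÷ 42.1% × 552 mL = 10.97 mL
sodium lactate: C1V1 = C2V2 → 1.01% ÷ 30.3% × 552 mL = 18.40 mL

Tris base 4.67 g; glycerol 10.97 mL; sodium lactate 18.40 mL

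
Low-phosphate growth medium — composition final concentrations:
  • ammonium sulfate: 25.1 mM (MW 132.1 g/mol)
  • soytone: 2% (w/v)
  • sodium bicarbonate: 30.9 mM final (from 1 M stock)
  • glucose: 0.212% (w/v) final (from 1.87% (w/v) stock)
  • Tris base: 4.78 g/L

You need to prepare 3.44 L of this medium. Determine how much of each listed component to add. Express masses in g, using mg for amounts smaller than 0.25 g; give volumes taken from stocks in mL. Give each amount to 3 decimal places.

ammonium sulfate 11.406 g; soytone 68.800 g; sodium bicarbonate 106.296 mL; glucose 389.989 mL; Tris base 16.443 g

Scale factor relative to 1 L: 3.44.
ammonium sulfate: 25.1 mmol/L × 132.1 g/mol × 3.44 L ÷ 1000 = 11.406 g
soytone: 2 g per 100 mL × 3440 mL ÷ 100 = 68.800 g
sodium bicarbonate: C1V1 = C2V2 → 30.9 mM × 3440 mL ÷ 1000 mM = 106.296 mL
glucose: C1V1 = C2V2 → 0.212% ÷ 1.87% × 3440 mL = 389.989 mL
Tris base: 4.78 g/L × 3.44 L = 16.443 g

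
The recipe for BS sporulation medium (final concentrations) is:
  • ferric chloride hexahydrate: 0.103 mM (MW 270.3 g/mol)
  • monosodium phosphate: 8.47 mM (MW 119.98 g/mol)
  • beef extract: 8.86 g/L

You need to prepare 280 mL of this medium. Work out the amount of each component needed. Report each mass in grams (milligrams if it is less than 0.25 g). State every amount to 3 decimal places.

Scale factor relative to 1 L: 0.28.
ferric chloride hexahydrate: 0.103 mmol/L × 270.3 mg/mmol × 0.28 L = 7.795 mg
monosodium phosphate: 8.47 mmol/L × 119.98 g/mol × 0.28 L ÷ 1000 = 0.285 g
beef extract: 8.86 g/L × 0.28 L = 2.481 g

ferric chloride hexahydrate 7.795 mg; monosodium phosphate 0.285 g; beef extract 2.481 g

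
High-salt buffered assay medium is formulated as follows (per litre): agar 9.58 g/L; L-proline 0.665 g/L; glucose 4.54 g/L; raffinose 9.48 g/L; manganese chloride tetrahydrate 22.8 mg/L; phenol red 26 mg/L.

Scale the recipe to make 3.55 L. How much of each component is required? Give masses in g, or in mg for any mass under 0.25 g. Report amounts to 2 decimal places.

agar 34.01 g; L-proline 2.36 g; glucose 16.12 g; raffinose 33.65 g; manganese chloride tetrahydrate 80.94 mg; phenol red 92.30 mg

Scale factor relative to 1 L: 3.55.
agar: 9.58 g/L × 3.55 L = 34.01 g
L-proline: 0.665 g/L × 3.55 L = 2.36 g
glucose: 4.54 g/L × 3.55 L = 16.12 g
raffinose: 9.48 g/L × 3.55 L = 33.65 g
manganese chloride tetrahydrate: 22.8 mg/L × 3.55 L = 80.94 mg
phenol red: 26 mg/L × 3.55 L = 92.30 mg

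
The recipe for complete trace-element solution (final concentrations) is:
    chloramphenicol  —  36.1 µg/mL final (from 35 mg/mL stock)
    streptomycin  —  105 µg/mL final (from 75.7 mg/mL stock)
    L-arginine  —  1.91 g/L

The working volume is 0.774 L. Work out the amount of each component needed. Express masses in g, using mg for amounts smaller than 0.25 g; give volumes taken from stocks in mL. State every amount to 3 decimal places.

Scale factor relative to 1 L: 0.774.
chloramphenicol: V = C2·V2/C1 = 36.1 µg/mL × 774 mL ÷ 35000 µg/mL = 0.798 mL
streptomycin: dilute stock: 105 µg/mL × 774 mL ÷ 75700 µg/mL = 1.074 mL
L-arginine: 1.91 g/L × 0.774 L = 1.478 g

chloramphenicol 0.798 mL; streptomycin 1.074 mL; L-arginine 1.478 g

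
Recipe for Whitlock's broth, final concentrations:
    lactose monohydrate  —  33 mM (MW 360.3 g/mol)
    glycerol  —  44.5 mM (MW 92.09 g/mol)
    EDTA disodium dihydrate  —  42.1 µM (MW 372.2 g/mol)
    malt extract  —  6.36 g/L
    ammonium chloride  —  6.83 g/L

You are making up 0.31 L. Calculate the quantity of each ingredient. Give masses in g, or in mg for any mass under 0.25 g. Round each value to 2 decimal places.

Working volume: 0.31 L.
lactose monohydrate: 33 mmol/L × 360.3 g/mol × 0.31 L ÷ 1000 = 3.69 g
glycerol: 44.5 mmol/L × 92.09 g/mol × 0.31 L ÷ 1000 = 1.27 g
EDTA disodium dihydrate: 42.1 µmol/L × 372.2 g/mol × 0.31 L ÷ 1000 = 4.86 mg
malt extract: 6.36 g/L × 0.31 L = 1.97 g
ammonium chloride: 6.83 g/L × 0.31 L = 2.12 g

lactose monohydrate 3.69 g; glycerol 1.27 g; EDTA disodium dihydrate 4.86 mg; malt extract 1.97 g; ammonium chloride 2.12 g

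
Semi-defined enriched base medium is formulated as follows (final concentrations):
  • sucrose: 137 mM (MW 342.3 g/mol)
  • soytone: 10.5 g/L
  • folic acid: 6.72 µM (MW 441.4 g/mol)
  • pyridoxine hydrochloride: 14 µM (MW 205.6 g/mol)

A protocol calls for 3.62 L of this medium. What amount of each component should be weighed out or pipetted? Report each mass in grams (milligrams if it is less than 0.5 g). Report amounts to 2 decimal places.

sucrose 169.76 g; soytone 38.01 g; folic acid 10.74 mg; pyridoxine hydrochloride 10.42 mg

Scale factor relative to 1 L: 3.62.
sucrose: 137 mmol/L × 342.3 g/mol × 3.62 L ÷ 1000 = 169.76 g
soytone: 10.5 g/L × 3.62 L = 38.01 g
folic acid: 6.72 µmol/L × 441.4 g/mol × 3.62 L ÷ 1000 = 10.74 mg
pyridoxine hydrochloride: 14 µmol/L × 205.6 g/mol × 3.62 L ÷ 1000 = 10.42 mg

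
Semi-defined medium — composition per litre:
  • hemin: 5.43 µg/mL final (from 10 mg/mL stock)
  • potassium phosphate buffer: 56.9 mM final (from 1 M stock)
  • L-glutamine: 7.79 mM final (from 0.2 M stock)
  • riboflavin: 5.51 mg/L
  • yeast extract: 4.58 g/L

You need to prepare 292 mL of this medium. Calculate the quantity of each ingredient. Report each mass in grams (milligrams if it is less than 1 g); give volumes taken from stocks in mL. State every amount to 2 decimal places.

hemin 0.16 mL; potassium phosphate buffer 16.61 mL; L-glutamine 11.37 mL; riboflavin 1.61 mg; yeast extract 1.34 g

Scale factor relative to 1 L: 0.292.
hemin: C1V1 = C2V2 → 5.43 µg/mL × 292 mL ÷ 10000 µg/mL = 0.16 mL
potassium phosphate buffer: dilute stock: 56.9 mM × 292 mL ÷ 1000 mM = 16.61 mL
L-glutamine: V = C2·V2/C1 = 7.79 mM × 292 mL ÷ 200 mM = 11.37 mL
riboflavin: 5.51 mg/L × 0.292 L = 1.61 mg
yeast extract: 4.58 g/L × 0.292 L = 1.34 g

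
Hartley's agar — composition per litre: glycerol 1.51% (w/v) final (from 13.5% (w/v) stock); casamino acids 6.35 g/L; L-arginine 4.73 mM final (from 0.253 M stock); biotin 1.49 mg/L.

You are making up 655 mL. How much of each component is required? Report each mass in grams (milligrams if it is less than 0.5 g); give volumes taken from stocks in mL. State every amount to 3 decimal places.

Target volume = 655 mL = 0.655 L.
glycerol: V = C2·V2/C1 = 1.51% ÷ 13.5% × 655 mL = 73.263 mL
casamino acids: 6.35 g/L × 0.655 L = 4.159 g
L-arginine: C1V1 = C2V2 → 4.73 mM × 655 mL ÷ 253 mM = 12.246 mL
biotin: 1.49 mg/L × 0.655 L = 0.976 mg

glycerol 73.263 mL; casamino acids 4.159 g; L-arginine 12.246 mL; biotin 0.976 mg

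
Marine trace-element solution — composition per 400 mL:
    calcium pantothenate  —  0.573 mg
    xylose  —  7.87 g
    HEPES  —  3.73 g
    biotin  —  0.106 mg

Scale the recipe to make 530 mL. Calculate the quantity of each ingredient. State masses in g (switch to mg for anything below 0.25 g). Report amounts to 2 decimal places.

Scale factor = 530 mL / 400 mL = 1.325.
calcium pantothenate: 0.573 mg × (530 mL / 400 mL) = 0.76 mg
xylose: 7.87 g × (530 mL / 400 mL) = 10.43 g
HEPES: 3.73 g × (530 mL / 400 mL) = 4.94 g
biotin: 0.106 mg × (530 mL / 400 mL) = 0.14 mg

calcium pantothenate 0.76 mg; xylose 10.43 g; HEPES 4.94 g; biotin 0.14 mg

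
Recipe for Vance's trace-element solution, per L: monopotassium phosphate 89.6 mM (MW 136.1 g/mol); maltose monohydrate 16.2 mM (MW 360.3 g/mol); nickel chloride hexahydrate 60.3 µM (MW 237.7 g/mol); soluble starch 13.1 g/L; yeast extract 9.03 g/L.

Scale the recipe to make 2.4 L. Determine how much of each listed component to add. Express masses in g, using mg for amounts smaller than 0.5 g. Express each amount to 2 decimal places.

monopotassium phosphate 29.27 g; maltose monohydrate 14.01 g; nickel chloride hexahydrate 34.40 mg; soluble starch 31.44 g; yeast extract 21.67 g

Working volume: 2.4 L.
monopotassium phosphate: 89.6 mmol/L × 136.1 g/mol × 2.4 L ÷ 1000 = 29.27 g
maltose monohydrate: 16.2 mmol/L × 360.3 g/mol × 2.4 L ÷ 1000 = 14.01 g
nickel chloride hexahydrate: 60.3 µmol/L × 237.7 g/mol × 2.4 L ÷ 1000 = 34.40 mg
soluble starch: 13.1 g/L × 2.4 L = 31.44 g
yeast extract: 9.03 g/L × 2.4 L = 21.67 g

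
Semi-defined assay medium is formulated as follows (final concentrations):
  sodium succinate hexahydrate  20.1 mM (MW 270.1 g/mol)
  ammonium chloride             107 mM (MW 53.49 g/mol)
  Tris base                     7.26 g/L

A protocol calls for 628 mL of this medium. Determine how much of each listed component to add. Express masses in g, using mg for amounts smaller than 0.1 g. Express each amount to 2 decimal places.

Target volume = 628 mL = 0.628 L.
sodium succinate hexahydrate: 20.1 mmol/L × 270.1 g/mol × 0.628 L ÷ 1000 = 3.41 g
ammonium chloride: 107 mmol/L × 53.49 g/mol × 0.628 L ÷ 1000 = 3.59 g
Tris base: 7.26 g/L × 0.628 L = 4.56 g

sodium succinate hexahydrate 3.41 g; ammonium chloride 3.59 g; Tris base 4.56 g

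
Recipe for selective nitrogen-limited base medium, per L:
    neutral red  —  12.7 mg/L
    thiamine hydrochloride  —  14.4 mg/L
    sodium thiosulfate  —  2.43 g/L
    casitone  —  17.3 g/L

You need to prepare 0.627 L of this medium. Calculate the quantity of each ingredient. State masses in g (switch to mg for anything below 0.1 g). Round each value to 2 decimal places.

neutral red 7.96 mg; thiamine hydrochloride 9.03 mg; sodium thiosulfate 1.52 g; casitone 10.85 g

Working volume: 0.627 L.
neutral red: 12.7 mg/L × 0.627 L = 7.96 mg
thiamine hydrochloride: 14.4 mg/L × 0.627 L = 9.03 mg
sodium thiosulfate: 2.43 g/L × 0.627 L = 1.52 g
casitone: 17.3 g/L × 0.627 L = 10.85 g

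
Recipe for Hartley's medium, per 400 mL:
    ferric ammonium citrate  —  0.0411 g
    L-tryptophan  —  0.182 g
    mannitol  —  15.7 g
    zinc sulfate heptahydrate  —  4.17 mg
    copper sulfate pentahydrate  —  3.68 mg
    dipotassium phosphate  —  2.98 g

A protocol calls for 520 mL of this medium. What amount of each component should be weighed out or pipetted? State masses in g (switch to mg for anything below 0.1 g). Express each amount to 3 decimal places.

Scale factor = 520 mL / 400 mL = 1.3.
ferric ammonium citrate: 0.0411 g × (520 mL / 400 mL) = 0.05343 g = 53.430 mg
L-tryptophan: 0.182 g × (520 mL / 400 mL) = 0.237 g
mannitol: 15.7 g × (520 mL / 400 mL) = 20.410 g
zinc sulfate heptahydrate: 4.17 mg × (520 mL / 400 mL) = 5.421 mg
copper sulfate pentahydrate: 3.68 mg × (520 mL / 400 mL) = 4.784 mg
dipotassium phosphate: 2.98 g × (520 mL / 400 mL) = 3.874 g

ferric ammonium citrate 53.430 mg; L-tryptophan 0.237 g; mannitol 20.410 g; zinc sulfate heptahydrate 5.421 mg; copper sulfate pentahydrate 4.784 mg; dipotassium phosphate 3.874 g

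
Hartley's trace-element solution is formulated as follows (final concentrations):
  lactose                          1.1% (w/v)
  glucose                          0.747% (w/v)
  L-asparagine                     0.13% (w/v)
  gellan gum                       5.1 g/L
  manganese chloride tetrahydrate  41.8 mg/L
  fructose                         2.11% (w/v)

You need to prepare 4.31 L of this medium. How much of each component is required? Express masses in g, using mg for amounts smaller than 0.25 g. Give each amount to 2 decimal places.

Working volume: 4.31 L.
lactose: 1.1% w/v = 11 g/L → 11 × 4.31 L = 47.41 g
glucose: 0.747% w/v = 7.47 g/L → 7.47 × 4.31 L = 32.20 g
L-asparagine: 0.13 g per 100 mL × 4310 mL ÷ 100 = 5.60 g
gellan gum: 5.1 g/L × 4.31 L = 21.98 g
manganese chloride tetrahydrate: 41.8 mg/L × 4.31 L = 180.16 mg
fructose: 2.11 g per 100 mL × 4310 mL ÷ 100 = 90.94 g

lactose 47.41 g; glucose 32.20 g; L-asparagine 5.60 g; gellan gum 21.98 g; manganese chloride tetrahydrate 180.16 mg; fructose 90.94 g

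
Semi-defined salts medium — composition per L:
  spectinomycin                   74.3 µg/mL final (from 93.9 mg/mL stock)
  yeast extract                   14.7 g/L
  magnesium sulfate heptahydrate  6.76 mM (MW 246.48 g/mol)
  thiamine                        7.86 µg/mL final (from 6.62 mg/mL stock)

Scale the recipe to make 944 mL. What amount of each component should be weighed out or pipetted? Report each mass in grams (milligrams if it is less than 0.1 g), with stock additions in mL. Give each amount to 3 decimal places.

spectinomycin 0.747 mL; yeast extract 13.877 g; magnesium sulfate heptahydrate 1.573 g; thiamine 1.121 mL

Scale factor relative to 1 L: 0.944.
spectinomycin: V = C2·V2/C1 = 74.3 µg/mL × 944 mL ÷ 93900 µg/mL = 0.747 mL
yeast extract: 14.7 g/L × 0.944 L = 13.877 g
magnesium sulfate heptahydrate: 6.76 mmol/L × 246.48 g/mol × 0.944 L ÷ 1000 = 1.573 g
thiamine: C1V1 = C2V2 → 7.86 µg/mL × 944 mL ÷ 6620 µg/mL = 1.121 mL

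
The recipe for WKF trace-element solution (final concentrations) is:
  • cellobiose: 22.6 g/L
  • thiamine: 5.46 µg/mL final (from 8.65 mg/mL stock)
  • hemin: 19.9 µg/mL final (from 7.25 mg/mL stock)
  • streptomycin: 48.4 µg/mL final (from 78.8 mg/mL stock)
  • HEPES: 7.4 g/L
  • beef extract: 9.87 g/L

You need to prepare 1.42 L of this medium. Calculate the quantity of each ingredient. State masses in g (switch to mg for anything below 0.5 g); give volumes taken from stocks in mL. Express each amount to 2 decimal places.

cellobiose 32.09 g; thiamine 0.90 mL; hemin 3.90 mL; streptomycin 0.87 mL; HEPES 10.51 g; beef extract 14.02 g

Working volume: 1.42 L.
cellobiose: 22.6 g/L × 1.42 L = 32.09 g
thiamine: dilute stock: 5.46 µg/mL × 1420 mL ÷ 8650 µg/mL = 0.90 mL
hemin: C1V1 = C2V2 → 19.9 µg/mL × 1420 mL ÷ 7250 µg/mL = 3.90 mL
streptomycin: C1V1 = C2V2 → 48.4 µg/mL × 1420 mL ÷ 78800 µg/mL = 0.87 mL
HEPES: 7.4 g/L × 1.42 L = 10.51 g
beef extract: 9.87 g/L × 1.42 L = 14.02 g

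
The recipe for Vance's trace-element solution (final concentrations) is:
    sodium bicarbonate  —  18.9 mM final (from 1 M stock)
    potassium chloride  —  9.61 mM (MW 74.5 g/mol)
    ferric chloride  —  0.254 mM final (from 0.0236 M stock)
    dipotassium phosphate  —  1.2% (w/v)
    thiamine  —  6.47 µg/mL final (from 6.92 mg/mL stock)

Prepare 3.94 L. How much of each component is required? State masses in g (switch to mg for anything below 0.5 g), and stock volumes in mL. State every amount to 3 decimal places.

Working volume: 3.94 L.
sodium bicarbonate: C1V1 = C2V2 → 18.9 mM × 3940 mL ÷ 1000 mM = 74.466 mL
potassium chloride: 9.61 mmol/L × 74.5 g/mol × 3.94 L ÷ 1000 = 2.821 g
ferric chloride: V = C2·V2/C1 = 0.254 mM × 3940 mL ÷ 23.6 mM = 42.405 mL
dipotassium phosphate: 1.2 g per 100 mL × 3940 mL ÷ 100 = 47.280 g
thiamine: C1V1 = C2V2 → 6.47 µg/mL × 3940 mL ÷ 6920 µg/mL = 3.684 mL

sodium bicarbonate 74.466 mL; potassium chloride 2.821 g; ferric chloride 42.405 mL; dipotassium phosphate 47.280 g; thiamine 3.684 mL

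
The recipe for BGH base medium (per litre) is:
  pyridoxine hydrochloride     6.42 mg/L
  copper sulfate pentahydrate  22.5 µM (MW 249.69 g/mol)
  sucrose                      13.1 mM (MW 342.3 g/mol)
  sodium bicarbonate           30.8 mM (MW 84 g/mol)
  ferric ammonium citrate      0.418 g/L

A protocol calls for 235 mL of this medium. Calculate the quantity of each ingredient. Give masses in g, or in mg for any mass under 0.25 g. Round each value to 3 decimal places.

Working volume: 235 mL = 0.235 L.
pyridoxine hydrochloride: 6.42 mg/L × 0.235 L = 1.509 mg
copper sulfate pentahydrate: 22.5 µmol/L × 249.69 g/mol × 0.235 L ÷ 1000 = 1.320 mg
sucrose: 13.1 mmol/L × 342.3 g/mol × 0.235 L ÷ 1000 = 1.054 g
sodium bicarbonate: 30.8 mmol/L × 84 g/mol × 0.235 L ÷ 1000 = 0.608 g
ferric ammonium citrate: 0.418 g/L × 0.235 L = 0.09823 g = 98.230 mg

pyridoxine hydrochloride 1.509 mg; copper sulfate pentahydrate 1.320 mg; sucrose 1.054 g; sodium bicarbonate 0.608 g; ferric ammonium citrate 98.230 mg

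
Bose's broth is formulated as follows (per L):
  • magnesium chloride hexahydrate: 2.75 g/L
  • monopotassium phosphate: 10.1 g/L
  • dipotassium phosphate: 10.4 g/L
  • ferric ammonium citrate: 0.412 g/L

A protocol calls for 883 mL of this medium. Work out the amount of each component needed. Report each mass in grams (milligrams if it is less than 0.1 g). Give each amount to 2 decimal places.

Scale factor relative to 1 L: 0.883.
magnesium chloride hexahydrate: 2.75 g/L × 0.883 L = 2.43 g
monopotassium phosphate: 10.1 g/L × 0.883 L = 8.92 g
dipotassium phosphate: 10.4 g/L × 0.883 L = 9.18 g
ferric ammonium citrate: 0.412 g/L × 0.883 L = 0.36 g

magnesium chloride hexahydrate 2.43 g; monopotassium phosphate 8.92 g; dipotassium phosphate 9.18 g; ferric ammonium citrate 0.36 g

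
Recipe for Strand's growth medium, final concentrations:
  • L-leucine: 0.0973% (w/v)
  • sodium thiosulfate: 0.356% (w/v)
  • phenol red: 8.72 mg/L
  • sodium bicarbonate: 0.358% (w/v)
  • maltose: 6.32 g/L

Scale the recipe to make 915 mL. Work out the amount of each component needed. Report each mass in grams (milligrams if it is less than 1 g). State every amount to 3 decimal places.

L-leucine 890.295 mg; sodium thiosulfate 3.257 g; phenol red 7.979 mg; sodium bicarbonate 3.276 g; maltose 5.783 g

Working volume: 915 mL = 0.915 L.
L-leucine: 0.0973 g per 100 mL × 915 mL ÷ 100 = 0.890295 g = 890.295 mg
sodium thiosulfate: 0.356 g per 100 mL × 915 mL ÷ 100 = 3.257 g
phenol red: 8.72 mg/L × 0.915 L = 7.979 mg
sodium bicarbonate: 0.358 g per 100 mL × 915 mL ÷ 100 = 3.276 g
maltose: 6.32 g/L × 0.915 L = 5.783 g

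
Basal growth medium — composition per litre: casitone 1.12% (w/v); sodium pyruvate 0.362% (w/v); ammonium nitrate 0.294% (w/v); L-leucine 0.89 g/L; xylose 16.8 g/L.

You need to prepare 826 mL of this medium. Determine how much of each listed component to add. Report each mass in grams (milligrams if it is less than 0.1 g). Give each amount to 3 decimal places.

casitone 9.251 g; sodium pyruvate 2.990 g; ammonium nitrate 2.428 g; L-leucine 0.735 g; xylose 13.877 g

Scale factor relative to 1 L: 0.826.
casitone: 1.12 g per 100 mL × 826 mL ÷ 100 = 9.251 g
sodium pyruvate: 0.362% w/v = 3.62 g/L → 3.62 × 0.826 L = 2.990 g
ammonium nitrate: 0.294 g per 100 mL × 826 mL ÷ 100 = 2.428 g
L-leucine: 0.89 g/L × 0.826 L = 0.735 g
xylose: 16.8 g/L × 0.826 L = 13.877 g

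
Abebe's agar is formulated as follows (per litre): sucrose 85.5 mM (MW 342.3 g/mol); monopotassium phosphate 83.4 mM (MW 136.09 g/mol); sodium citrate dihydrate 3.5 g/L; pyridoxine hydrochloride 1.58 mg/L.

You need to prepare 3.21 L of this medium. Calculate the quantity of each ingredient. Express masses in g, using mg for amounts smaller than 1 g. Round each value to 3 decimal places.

sucrose 93.946 g; monopotassium phosphate 36.433 g; sodium citrate dihydrate 11.235 g; pyridoxine hydrochloride 5.072 mg

Working volume: 3.21 L.
sucrose: 85.5 mmol/L × 342.3 g/mol × 3.21 L ÷ 1000 = 93.946 g
monopotassium phosphate: 83.4 mmol/L × 136.09 g/mol × 3.21 L ÷ 1000 = 36.433 g
sodium citrate dihydrate: 3.5 g/L × 3.21 L = 11.235 g
pyridoxine hydrochloride: 1.58 mg/L × 3.21 L = 5.072 mg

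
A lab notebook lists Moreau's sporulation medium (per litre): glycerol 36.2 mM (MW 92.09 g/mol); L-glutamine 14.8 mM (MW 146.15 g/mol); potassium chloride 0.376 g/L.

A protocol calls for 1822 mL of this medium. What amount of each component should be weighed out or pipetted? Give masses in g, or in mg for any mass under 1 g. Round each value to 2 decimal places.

Working volume: 1822 mL = 1.822 L.
glycerol: 36.2 mmol/L × 92.09 g/mol × 1.822 L ÷ 1000 = 6.07 g
L-glutamine: 14.8 mmol/L × 146.15 g/mol × 1.822 L ÷ 1000 = 3.94 g
potassium chloride: 0.376 g/L × 1.822 L = 0.685072 g = 685.07 mg

glycerol 6.07 g; L-glutamine 3.94 g; potassium chloride 685.07 mg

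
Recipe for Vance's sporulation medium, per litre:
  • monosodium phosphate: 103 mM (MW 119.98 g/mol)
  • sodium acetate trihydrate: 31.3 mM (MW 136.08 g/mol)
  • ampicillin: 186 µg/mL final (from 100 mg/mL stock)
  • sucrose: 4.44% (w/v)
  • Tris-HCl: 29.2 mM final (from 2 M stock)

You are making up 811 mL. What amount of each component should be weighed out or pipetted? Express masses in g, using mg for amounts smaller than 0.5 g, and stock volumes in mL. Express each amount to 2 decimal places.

monosodium phosphate 10.02 g; sodium acetate trihydrate 3.45 g; ampicillin 1.51 mL; sucrose 36.01 g; Tris-HCl 11.84 mL

Target volume = 811 mL = 0.811 L.
monosodium phosphate: 103 mmol/L × 119.98 g/mol × 0.811 L ÷ 1000 = 10.02 g
sodium acetate trihydrate: 31.3 mmol/L × 136.08 g/mol × 0.811 L ÷ 1000 = 3.45 g
ampicillin: C1V1 = C2V2 → 186 µg/mL × 811 mL ÷ 100000 µg/mL = 1.51 mL
sucrose: 4.44% w/v = 44.4 g/L → 44.4 × 0.811 L = 36.01 g
Tris-HCl: C1V1 = C2V2 → 29.2 mM × 811 mL ÷ 2000 mM = 11.84 mL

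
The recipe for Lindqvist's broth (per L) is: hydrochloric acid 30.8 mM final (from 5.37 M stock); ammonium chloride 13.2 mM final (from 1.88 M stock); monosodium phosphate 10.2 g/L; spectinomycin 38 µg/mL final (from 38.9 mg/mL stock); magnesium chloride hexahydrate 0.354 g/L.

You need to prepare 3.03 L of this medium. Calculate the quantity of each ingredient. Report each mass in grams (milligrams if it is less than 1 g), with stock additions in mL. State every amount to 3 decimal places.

Scale factor relative to 1 L: 3.03.
hydrochloric acid: C1V1 = C2V2 → 30.8 mM × 3030 mL ÷ 5370 mM = 17.379 mL
ammonium chloride: dilute stock: 13.2 mM × 3030 mL ÷ 1880 mM = 21.274 mL
monosodium phosphate: 10.2 g/L × 3.03 L = 30.906 g
spectinomycin: dilute stock: 38 µg/mL × 3030 mL ÷ 38900 µg/mL = 2.960 mL
magnesium chloride hexahydrate: 0.354 g/L × 3.03 L = 1.073 g

hydrochloric acid 17.379 mL; ammonium chloride 21.274 mL; monosodium phosphate 30.906 g; spectinomycin 2.960 mL; magnesium chloride hexahydrate 1.073 g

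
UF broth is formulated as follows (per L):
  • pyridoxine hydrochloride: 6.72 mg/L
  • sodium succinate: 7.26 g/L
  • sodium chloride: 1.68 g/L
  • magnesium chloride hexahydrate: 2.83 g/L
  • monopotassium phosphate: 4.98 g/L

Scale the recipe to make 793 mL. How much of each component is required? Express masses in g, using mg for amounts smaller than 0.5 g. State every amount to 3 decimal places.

Working volume: 793 mL = 0.793 L.
pyridoxine hydrochloride: 6.72 mg/L × 0.793 L = 5.329 mg
sodium succinate: 7.26 g/L × 0.793 L = 5.757 g
sodium chloride: 1.68 g/L × 0.793 L = 1.332 g
magnesium chloride hexahydrate: 2.83 g/L × 0.793 L = 2.244 g
monopotassium phosphate: 4.98 g/L × 0.793 L = 3.949 g

pyridoxine hydrochloride 5.329 mg; sodium succinate 5.757 g; sodium chloride 1.332 g; magnesium chloride hexahydrate 2.244 g; monopotassium phosphate 3.949 g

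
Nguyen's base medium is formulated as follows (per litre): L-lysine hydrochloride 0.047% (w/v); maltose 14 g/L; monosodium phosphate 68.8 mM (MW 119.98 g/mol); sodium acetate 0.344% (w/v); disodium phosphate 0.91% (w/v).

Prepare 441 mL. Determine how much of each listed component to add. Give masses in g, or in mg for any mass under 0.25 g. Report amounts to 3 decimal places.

L-lysine hydrochloride 207.270 mg; maltose 6.174 g; monosodium phosphate 3.640 g; sodium acetate 1.517 g; disodium phosphate 4.013 g

Target volume = 441 mL = 0.441 L.
L-lysine hydrochloride: 0.047 g per 100 mL × 441 mL ÷ 100 = 0.20727 g = 207.270 mg
maltose: 14 g/L × 0.441 L = 6.174 g
monosodium phosphate: 68.8 mmol/L × 119.98 g/mol × 0.441 L ÷ 1000 = 3.640 g
sodium acetate: 0.344% w/v = 3.44 g/L → 3.44 × 0.441 L = 1.517 g
disodium phosphate: 0.91 g per 100 mL × 441 mL ÷ 100 = 4.013 g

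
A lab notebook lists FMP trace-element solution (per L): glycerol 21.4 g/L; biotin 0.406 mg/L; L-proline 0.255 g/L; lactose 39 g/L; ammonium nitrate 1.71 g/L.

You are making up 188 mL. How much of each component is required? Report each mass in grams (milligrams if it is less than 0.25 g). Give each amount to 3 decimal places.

Scale factor relative to 1 L: 0.188.
glycerol: 21.4 g/L × 0.188 L = 4.023 g
biotin: 0.406 mg/L × 0.188 L = 0.076 mg
L-proline: 0.255 g/L × 0.188 L = 0.04794 g = 47.940 mg
lactose: 39 g/L × 0.188 L = 7.332 g
ammonium nitrate: 1.71 g/L × 0.188 L = 0.321 g

glycerol 4.023 g; biotin 0.076 mg; L-proline 47.940 mg; lactose 7.332 g; ammonium nitrate 0.321 g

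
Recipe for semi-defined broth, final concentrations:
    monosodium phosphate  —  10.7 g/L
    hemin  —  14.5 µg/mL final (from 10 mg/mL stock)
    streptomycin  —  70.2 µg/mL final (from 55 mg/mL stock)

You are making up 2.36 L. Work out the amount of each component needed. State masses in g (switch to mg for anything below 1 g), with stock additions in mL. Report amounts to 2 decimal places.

monosodium phosphate 25.25 g; hemin 3.42 mL; streptomycin 3.01 mL

Scale factor relative to 1 L: 2.36.
monosodium phosphate: 10.7 g/L × 2.36 L = 25.25 g
hemin: dilute stock: 14.5 µg/mL × 2360 mL ÷ 10000 µg/mL = 3.42 mL
streptomycin: dilute stock: 70.2 µg/mL × 2360 mL ÷ 55000 µg/mL = 3.01 mL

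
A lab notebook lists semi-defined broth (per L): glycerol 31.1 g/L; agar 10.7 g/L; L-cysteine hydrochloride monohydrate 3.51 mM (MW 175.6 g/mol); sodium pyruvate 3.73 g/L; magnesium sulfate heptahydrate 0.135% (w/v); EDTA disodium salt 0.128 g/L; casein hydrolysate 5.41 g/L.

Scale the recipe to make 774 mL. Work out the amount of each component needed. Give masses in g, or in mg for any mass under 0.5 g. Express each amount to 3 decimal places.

Scale factor relative to 1 L: 0.774.
glycerol: 31.1 g/L × 0.774 L = 24.071 g
agar: 10.7 g/L × 0.774 L = 8.282 g
L-cysteine hydrochloride monohydrate: 3.51 mmol/L × 175.6 mg/mmol × 0.774 L = 477.060 mg
sodium pyruvate: 3.73 g/L × 0.774 L = 2.887 g
magnesium sulfate heptahydrate: 0.135% w/v = 1.35 g/L → 1.35 × 0.774 L = 1.045 g
EDTA disodium salt: 0.128 g/L × 0.774 L = 0.099072 g = 99.072 mg
casein hydrolysate: 5.41 g/L × 0.774 L = 4.187 g

glycerol 24.071 g; agar 8.282 g; L-cysteine hydrochloride monohydrate 477.060 mg; sodium pyruvate 2.887 g; magnesium sulfate heptahydrate 1.045 g; EDTA disodium salt 99.072 mg; casein hydrolysate 4.187 g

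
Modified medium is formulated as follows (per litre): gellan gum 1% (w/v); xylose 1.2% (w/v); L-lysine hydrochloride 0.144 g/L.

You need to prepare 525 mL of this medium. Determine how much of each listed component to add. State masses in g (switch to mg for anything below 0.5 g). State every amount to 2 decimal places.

gellan gum 5.25 g; xylose 6.30 g; L-lysine hydrochloride 75.60 mg

Target volume = 525 mL = 0.525 L.
gellan gum: 1% w/v = 10 g/L → 10 × 0.525 L = 5.25 g
xylose: 1.2 g per 100 mL × 525 mL ÷ 100 = 6.30 g
L-lysine hydrochloride: 0.144 g/L × 0.525 L = 0.0756 g = 75.60 mg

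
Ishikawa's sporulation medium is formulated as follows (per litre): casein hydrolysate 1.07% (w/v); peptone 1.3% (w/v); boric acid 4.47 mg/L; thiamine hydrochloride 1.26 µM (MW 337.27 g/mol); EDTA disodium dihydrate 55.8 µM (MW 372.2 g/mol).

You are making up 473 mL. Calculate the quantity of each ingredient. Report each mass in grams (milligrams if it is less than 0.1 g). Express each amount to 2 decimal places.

casein hydrolysate 5.06 g; peptone 6.15 g; boric acid 2.11 mg; thiamine hydrochloride 0.20 mg; EDTA disodium dihydrate 9.82 mg

Working volume: 473 mL = 0.473 L.
casein hydrolysate: 1.07% w/v = 10.7 g/L → 10.7 × 0.473 L = 5.06 g
peptone: 1.3 g per 100 mL × 473 mL ÷ 100 = 6.15 g
boric acid: 4.47 mg/L × 0.473 L = 2.11 mg
thiamine hydrochloride: 1.26 µmol/L × 337.27 g/mol × 0.473 L ÷ 1000 = 0.20 mg
EDTA disodium dihydrate: 55.8 µmol/L × 372.2 g/mol × 0.473 L ÷ 1000 = 9.82 mg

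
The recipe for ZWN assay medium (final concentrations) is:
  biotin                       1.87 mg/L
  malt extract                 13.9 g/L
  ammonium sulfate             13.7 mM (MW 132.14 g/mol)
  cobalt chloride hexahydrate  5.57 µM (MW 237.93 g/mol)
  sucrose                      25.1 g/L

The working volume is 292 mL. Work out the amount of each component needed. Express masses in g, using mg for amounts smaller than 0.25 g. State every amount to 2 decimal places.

Target volume = 292 mL = 0.292 L.
biotin: 1.87 mg/L × 0.292 L = 0.55 mg
malt extract: 13.9 g/L × 0.292 L = 4.06 g
ammonium sulfate: 13.7 mmol/L × 132.14 g/mol × 0.292 L ÷ 1000 = 0.53 g
cobalt chloride hexahydrate: 5.57 µmol/L × 237.93 g/mol × 0.292 L ÷ 1000 = 0.39 mg
sucrose: 25.1 g/L × 0.292 L = 7.33 g

biotin 0.55 mg; malt extract 4.06 g; ammonium sulfate 0.53 g; cobalt chloride hexahydrate 0.39 mg; sucrose 7.33 g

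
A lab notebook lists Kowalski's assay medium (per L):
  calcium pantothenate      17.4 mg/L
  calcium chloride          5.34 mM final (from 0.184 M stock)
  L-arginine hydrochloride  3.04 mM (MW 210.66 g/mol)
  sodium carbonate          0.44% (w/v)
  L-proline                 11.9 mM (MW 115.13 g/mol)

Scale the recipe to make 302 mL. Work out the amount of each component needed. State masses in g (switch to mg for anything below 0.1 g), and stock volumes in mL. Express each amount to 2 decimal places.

calcium pantothenate 5.25 mg; calcium chloride 8.76 mL; L-arginine hydrochloride 0.19 g; sodium carbonate 1.33 g; L-proline 0.41 g

Scale factor relative to 1 L: 0.302.
calcium pantothenate: 17.4 mg/L × 0.302 L = 5.25 mg
calcium chloride: C1V1 = C2V2 → 5.34 mM × 302 mL ÷ 184 mM = 8.76 mL
L-arginine hydrochloride: 3.04 mmol/L × 210.66 g/mol × 0.302 L ÷ 1000 = 0.19 g
sodium carbonate: 0.44 g per 100 mL × 302 mL ÷ 100 = 1.33 g
L-proline: 11.9 mmol/L × 115.13 g/mol × 0.302 L ÷ 1000 = 0.41 g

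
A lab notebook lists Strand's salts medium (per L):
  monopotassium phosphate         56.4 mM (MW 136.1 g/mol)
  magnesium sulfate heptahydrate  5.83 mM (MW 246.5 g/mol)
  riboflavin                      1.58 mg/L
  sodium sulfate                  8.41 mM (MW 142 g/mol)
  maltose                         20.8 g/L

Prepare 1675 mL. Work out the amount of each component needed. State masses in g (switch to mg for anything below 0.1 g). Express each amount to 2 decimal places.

monopotassium phosphate 12.86 g; magnesium sulfate heptahydrate 2.41 g; riboflavin 2.65 mg; sodium sulfate 2.00 g; maltose 34.84 g

Scale factor relative to 1 L: 1.675.
monopotassium phosphate: 56.4 mmol/L × 136.1 g/mol × 1.675 L ÷ 1000 = 12.86 g
magnesium sulfate heptahydrate: 5.83 mmol/L × 246.5 g/mol × 1.675 L ÷ 1000 = 2.41 g
riboflavin: 1.58 mg/L × 1.675 L = 2.65 mg
sodium sulfate: 8.41 mmol/L × 142 g/mol × 1.675 L ÷ 1000 = 2.00 g
maltose: 20.8 g/L × 1.675 L = 34.84 g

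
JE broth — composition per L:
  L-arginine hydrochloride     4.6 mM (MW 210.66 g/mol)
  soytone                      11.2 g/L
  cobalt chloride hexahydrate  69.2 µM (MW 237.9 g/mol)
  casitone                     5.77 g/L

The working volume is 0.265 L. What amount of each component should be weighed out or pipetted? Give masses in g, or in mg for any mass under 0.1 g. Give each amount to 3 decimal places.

L-arginine hydrochloride 0.257 g; soytone 2.968 g; cobalt chloride hexahydrate 4.363 mg; casitone 1.529 g

Working volume: 0.265 L.
L-arginine hydrochloride: 4.6 mmol/L × 210.66 g/mol × 0.265 L ÷ 1000 = 0.257 g
soytone: 11.2 g/L × 0.265 L = 2.968 g
cobalt chloride hexahydrate: 69.2 µmol/L × 237.9 g/mol × 0.265 L ÷ 1000 = 4.363 mg
casitone: 5.77 g/L × 0.265 L = 1.529 g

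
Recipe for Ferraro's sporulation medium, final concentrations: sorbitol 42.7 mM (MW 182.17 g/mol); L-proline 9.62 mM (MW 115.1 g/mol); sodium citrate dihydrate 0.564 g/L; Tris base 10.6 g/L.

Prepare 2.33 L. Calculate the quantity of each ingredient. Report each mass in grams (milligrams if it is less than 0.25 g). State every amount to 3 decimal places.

sorbitol 18.124 g; L-proline 2.580 g; sodium citrate dihydrate 1.314 g; Tris base 24.698 g

Scale factor relative to 1 L: 2.33.
sorbitol: 42.7 mmol/L × 182.17 g/mol × 2.33 L ÷ 1000 = 18.124 g
L-proline: 9.62 mmol/L × 115.1 g/mol × 2.33 L ÷ 1000 = 2.580 g
sodium citrate dihydrate: 0.564 g/L × 2.33 L = 1.314 g
Tris base: 10.6 g/L × 2.33 L = 24.698 g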